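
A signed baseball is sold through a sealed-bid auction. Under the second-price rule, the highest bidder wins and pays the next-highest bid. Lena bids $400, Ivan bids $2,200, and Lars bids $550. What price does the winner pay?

The winner pays $550.

Bids in descending order: Ivan $2,200, then Lars $550, then Lena $400.
Ivan has the highest bid, so Ivan wins.
The second-highest bid is $550, so that is what Ivan pays.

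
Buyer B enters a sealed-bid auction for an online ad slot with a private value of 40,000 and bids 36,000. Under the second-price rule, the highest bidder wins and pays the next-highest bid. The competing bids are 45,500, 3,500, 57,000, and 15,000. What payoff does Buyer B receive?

0

Highest competing bid: 57,000.
Buyer B's bid 36,000 is not the highest, so Buyer B loses, pays nothing, and earns zero payoff.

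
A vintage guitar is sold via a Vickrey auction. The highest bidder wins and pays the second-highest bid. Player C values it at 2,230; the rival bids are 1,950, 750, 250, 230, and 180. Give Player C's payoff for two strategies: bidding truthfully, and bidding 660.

Truthful: 280; alternative: 0.

The highest competing bid is 1,950.
Bidding truthfully at 2,230: Player C has the top bid, wins, and pays the second-highest bid 1,950. Payoff = 2,230 − 1,950 = 280.
Bidding 660: the top bid is 1,950 (a rival), so Player C loses. Payoff = 0.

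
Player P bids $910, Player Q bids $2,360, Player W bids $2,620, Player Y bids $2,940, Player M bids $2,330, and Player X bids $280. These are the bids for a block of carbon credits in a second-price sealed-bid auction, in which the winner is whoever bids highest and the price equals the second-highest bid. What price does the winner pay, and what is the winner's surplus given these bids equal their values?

The winner pays $2,620 for a surplus of $320.

Sorted high to low: Player Y $2,940 > Player W $2,620 > Player Q $2,360 > Player M $2,330 > Player P $910 > Player X $280.
Player Y is the highest bidder, so Player Y wins.
Under the second-price rule, the price is the second-highest bid: $2,620.
Surplus = $2,940 − $2,620 = $320.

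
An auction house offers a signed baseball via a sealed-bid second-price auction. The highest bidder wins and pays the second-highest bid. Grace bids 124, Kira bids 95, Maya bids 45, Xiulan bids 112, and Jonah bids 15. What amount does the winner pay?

Bids in descending order: Grace 124 > Xiulan 112 > Kira 95 > Maya 45 > Jonah 15.
Grace has the highest bid, so Grace wins.
The second-highest bid is 112, so that is what Grace pays.

Price paid: 112.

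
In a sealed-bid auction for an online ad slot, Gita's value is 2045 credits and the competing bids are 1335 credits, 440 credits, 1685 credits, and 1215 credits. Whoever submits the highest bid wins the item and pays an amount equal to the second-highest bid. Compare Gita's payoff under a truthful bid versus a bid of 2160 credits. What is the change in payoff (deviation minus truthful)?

Payoff change: 0 credits.

The highest competing bid is 1685 credits.
Bidding truthfully at 2045 credits: Gita has the top bid, wins, and pays the second-highest bid 1685 credits. Payoff = 2045 credits − 1685 credits = 360 credits.
Bidding 2160 credits: Gita has the top bid, wins, and pays the second-highest bid 1685 credits. Payoff = 2045 credits − 1685 credits = 360 credits.
Change = 360 credits − 360 credits = 0 credits.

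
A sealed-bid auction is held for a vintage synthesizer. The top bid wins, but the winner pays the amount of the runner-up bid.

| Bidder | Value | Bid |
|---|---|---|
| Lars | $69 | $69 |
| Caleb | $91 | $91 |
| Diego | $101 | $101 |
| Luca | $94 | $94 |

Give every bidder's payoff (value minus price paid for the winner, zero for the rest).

Bids in descending order: Diego $101, then Luca $94, then Caleb $91, then Lars $69.
Diego has the top bid and wins; the price is the second-highest bid, $94.
Diego's payoff = $101 − $94 = $7. All other bidders lose, so their payoff is 0.

Lars $0, Caleb $0, Diego $7, Luca $0.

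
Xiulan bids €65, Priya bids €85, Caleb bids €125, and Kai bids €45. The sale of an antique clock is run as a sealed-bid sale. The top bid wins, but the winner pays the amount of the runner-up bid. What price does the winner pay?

Bids in descending order: Caleb €125, then Priya €85, then Xiulan €65, then Kai €45.
Caleb has the highest bid, so Caleb wins.
The second-highest bid is €85, so that is what Caleb pays.

The winner pays €85.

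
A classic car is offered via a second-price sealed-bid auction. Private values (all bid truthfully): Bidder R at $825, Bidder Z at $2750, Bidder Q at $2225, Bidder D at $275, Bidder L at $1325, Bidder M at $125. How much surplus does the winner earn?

Ranking the bids: Bidder Z $2750 > Bidder Q $2225 > Bidder L $1325 > Bidder R $825 > Bidder D $275 > Bidder M $125.
Bidder Z wins with the top bid and pays the second-highest, $2225.
Surplus = $2750 − $2225 = $525.

Winner's surplus: $525.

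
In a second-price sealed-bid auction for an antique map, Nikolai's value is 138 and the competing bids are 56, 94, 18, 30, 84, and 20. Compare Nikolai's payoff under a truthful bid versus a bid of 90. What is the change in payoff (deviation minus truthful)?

The highest competing bid is 94.
Bidding truthfully at 138: Nikolai has the top bid, wins, and pays the second-highest bid 94. Payoff = 138 − 94 = 44.
Bidding 90: the top bid is 94 (a rival), so Nikolai loses. Payoff = 0.
Change = 0 − 44 = -44.
Deviating from a truthful bid can only lose payoff in a second-price auction — never gain.

Payoff change: -44.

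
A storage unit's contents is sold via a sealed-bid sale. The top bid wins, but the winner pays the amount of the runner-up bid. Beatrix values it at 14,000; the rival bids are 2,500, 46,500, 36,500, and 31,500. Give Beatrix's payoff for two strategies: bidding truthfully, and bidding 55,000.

Truthful: 0; alternative: -32,500.

The highest competing bid is 46,500.
Bidding truthfully at 14,000: the top bid is 46,500 (a rival), so Beatrix loses. Payoff = 0.
Bidding 55,000: Beatrix has the top bid, wins, and pays the second-highest bid 46,500. Payoff = 14,000 − 46,500 = -32,500.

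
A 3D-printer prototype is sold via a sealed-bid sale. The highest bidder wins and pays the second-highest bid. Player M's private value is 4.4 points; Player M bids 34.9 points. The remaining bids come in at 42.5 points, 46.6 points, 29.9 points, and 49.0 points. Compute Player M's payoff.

Player M's payoff: 0.0 points.

Highest competing bid: 49.0 points.
Player M's bid 34.9 points is not the highest, so Player M loses, pays nothing, and earns zero payoff.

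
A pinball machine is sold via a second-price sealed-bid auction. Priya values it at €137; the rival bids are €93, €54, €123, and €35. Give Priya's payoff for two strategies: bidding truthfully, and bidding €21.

The highest competing bid is €123.
Bidding truthfully at €137: Priya has the top bid, wins, and pays the second-highest bid €123. Payoff = €137 − €123 = €14.
Bidding €21: the top bid is €123 (a rival), so Priya loses. Payoff = €0.

(a) €14  (b) €0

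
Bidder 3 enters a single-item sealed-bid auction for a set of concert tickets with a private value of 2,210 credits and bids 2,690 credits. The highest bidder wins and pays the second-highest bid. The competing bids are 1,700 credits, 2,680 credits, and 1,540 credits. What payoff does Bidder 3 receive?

Highest competing bid: 2,680 credits.
Bidder 3's bid 2,690 credits is the highest overall, so Bidder 3 wins and pays the second-highest bid, 2,680 credits.
Payoff = value − price = 2,210 credits − 2,680 credits = -470 credits.
Overbidding won the item at a price above value — truthful bidding would have avoided this loss.

The bidder's payoff: -470 credits.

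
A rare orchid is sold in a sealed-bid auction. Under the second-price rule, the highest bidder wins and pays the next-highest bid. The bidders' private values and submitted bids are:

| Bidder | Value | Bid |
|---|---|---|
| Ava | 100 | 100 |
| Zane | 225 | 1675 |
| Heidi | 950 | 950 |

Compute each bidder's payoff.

Sorted high to low: Zane 1675; Heidi 950; Ava 100.
Zane has the top bid and wins; the price is the second-highest bid, 950.
Zane's payoff = 225 − 950 = -725. All other bidders lose, so their payoff is 0.

Ava 0, Zane -725, Heidi 0.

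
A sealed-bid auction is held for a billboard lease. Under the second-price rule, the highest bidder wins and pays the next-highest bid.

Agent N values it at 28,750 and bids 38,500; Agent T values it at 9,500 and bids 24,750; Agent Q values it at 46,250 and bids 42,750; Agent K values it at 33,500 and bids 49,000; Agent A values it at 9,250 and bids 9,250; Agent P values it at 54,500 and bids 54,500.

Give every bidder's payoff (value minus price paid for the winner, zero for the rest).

Ordered from highest: Agent P 54,500 > Agent K 49,000 > Agent Q 42,750 > Agent N 38,500 > Agent T 24,750 > Agent A 9,250.
Agent P has the top bid and wins; the price is the second-highest bid, 49,000.
Agent P's payoff = 54,500 − 49,000 = 5,500. All other bidders lose, so their payoff is 0.

Payoffs: Agent N 0, Agent T 0, Agent Q 0, Agent K 0, Agent A 0, Agent P 5,500.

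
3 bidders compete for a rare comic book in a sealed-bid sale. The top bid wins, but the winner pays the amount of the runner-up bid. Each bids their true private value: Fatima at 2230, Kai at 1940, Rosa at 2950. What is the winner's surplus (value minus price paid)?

Sorted high to low: Rosa 2950; Fatima 2230; Kai 1940.
Rosa wins with the top bid and pays the second-highest, 2230.
Surplus = 2950 − 2230 = 720.

Surplus = 720.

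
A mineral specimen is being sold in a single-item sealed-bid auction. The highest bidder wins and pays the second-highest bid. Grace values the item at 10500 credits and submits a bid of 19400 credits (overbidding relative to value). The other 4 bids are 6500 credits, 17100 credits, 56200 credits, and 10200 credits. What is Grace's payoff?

Payoff = 0 credits.

Highest competing bid: 56200 credits.
Grace's bid 19400 credits is not the highest, so Grace loses, pays nothing, and earns zero payoff.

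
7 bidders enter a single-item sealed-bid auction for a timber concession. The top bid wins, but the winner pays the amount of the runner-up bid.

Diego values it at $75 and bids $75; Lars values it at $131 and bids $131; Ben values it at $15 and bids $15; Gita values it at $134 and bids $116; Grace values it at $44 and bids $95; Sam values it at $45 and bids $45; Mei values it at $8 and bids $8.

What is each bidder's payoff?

Sorted high to low: Lars $131, then Gita $116, then Grace $95, then Diego $75, then Sam $45, then Ben $15, then Mei $8.
Lars has the top bid and wins; the price is the second-highest bid, $116.
Lars's payoff = $131 − $116 = $15. All other bidders lose, so their payoff is 0.

Payoffs: Diego $0, Lars $15, Ben $0, Gita $0, Grace $0, Sam $0, Mei $0.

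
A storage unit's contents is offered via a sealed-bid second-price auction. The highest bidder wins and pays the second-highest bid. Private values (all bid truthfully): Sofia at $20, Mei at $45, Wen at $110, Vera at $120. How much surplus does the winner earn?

Sorted high to low: Vera $120 > Wen $110 > Mei $45 > Sofia $20.
Vera wins with the top bid and pays the second-highest, $110.
Surplus = $120 − $110 = $10.

$10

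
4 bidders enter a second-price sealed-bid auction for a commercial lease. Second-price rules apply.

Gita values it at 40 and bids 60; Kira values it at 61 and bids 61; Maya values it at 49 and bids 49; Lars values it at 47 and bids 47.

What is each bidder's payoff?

Gita 0, Kira 1, Maya 0, Lars 0.

Ranking the bids: Kira 61; Gita 60; Maya 49; Lars 47.
Kira has the top bid and wins; the price is the second-highest bid, 60.
Kira's payoff = 61 − 60 = 1. All other bidders lose, so their payoff is 0.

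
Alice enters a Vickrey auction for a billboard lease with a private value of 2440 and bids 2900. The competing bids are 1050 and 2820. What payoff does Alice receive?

Highest competing bid: 2820.
Alice's bid 2900 is the highest overall, so Alice wins and pays the second-highest bid, 2820.
Payoff = value − price = 2440 − 2820 = -380.
Overbidding won the item at a price above value — truthful bidding would have avoided this loss.

Payoff = -380.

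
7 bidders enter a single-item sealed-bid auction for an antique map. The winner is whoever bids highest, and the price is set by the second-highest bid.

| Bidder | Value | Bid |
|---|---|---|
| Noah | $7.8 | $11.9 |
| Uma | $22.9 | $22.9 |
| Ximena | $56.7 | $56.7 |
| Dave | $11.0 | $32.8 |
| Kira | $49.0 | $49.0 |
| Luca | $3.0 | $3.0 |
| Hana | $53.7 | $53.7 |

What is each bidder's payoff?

Bids in descending order: Ximena $56.7; Hana $53.7; Kira $49.0; Dave $32.8; Uma $22.9; Noah $11.9; Luca $3.0.
Ximena has the top bid and wins; the price is the second-highest bid, $53.7.
Ximena's payoff = $56.7 − $53.7 = $3.0. All other bidders lose, so their payoff is 0.

Noah $0.0, Uma $0.0, Ximena $3.0, Dave $0.0, Kira $0.0, Luca $0.0, Hana $0.0.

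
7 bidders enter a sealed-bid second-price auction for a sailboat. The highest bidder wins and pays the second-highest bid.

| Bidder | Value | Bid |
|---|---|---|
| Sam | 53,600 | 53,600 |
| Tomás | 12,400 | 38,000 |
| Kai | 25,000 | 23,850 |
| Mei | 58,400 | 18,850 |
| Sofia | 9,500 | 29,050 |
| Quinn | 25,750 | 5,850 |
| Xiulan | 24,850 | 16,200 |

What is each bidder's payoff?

Sam 15,600, Tomás 0, Kai 0, Mei 0, Sofia 0, Quinn 0, Xiulan 0.

Ordered from highest: Sam 53,600; Tomás 38,000; Sofia 29,050; Kai 23,850; Mei 18,850; Xiulan 16,200; Quinn 5,850.
Sam has the top bid and wins; the price is the second-highest bid, 38,000.
Sam's payoff = 53,600 − 38,000 = 15,600. All other bidders lose, so their payoff is 0.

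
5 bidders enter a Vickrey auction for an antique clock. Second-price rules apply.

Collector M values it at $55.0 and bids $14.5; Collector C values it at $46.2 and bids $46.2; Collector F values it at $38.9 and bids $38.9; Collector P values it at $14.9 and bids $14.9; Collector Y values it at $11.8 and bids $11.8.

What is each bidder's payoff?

Bids in descending order: Collector C $46.2; Collector F $38.9; Collector P $14.9; Collector M $14.5; Collector Y $11.8.
Collector C has the top bid and wins; the price is the second-highest bid, $38.9.
Collector C's payoff = $46.2 − $38.9 = $7.3. All other bidders lose, so their payoff is 0.

Collector M $0.0, Collector C $7.3, Collector F $0.0, Collector P $0.0, Collector Y $0.0.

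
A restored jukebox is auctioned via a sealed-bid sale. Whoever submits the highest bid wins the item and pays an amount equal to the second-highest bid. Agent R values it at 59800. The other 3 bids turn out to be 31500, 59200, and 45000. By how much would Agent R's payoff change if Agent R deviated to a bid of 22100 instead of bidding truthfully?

Payoff change: -600.

The highest competing bid is 59200.
Bidding truthfully at 59800: Agent R has the top bid, wins, and pays the second-highest bid 59200. Payoff = 59800 − 59200 = 600.
Bidding 22100: the top bid is 59200 (a rival), so Agent R loses. Payoff = 0.
Change = 0 − 600 = -600.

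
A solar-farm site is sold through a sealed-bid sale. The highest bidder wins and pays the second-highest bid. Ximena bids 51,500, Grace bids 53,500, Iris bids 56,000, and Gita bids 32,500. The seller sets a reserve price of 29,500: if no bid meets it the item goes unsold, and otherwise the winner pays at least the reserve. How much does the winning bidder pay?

The winner pays 53,500.

Ordered from highest: Iris 56,000; Grace 53,500; Ximena 51,500; Gita 32,500.
Iris has the highest bid, so Iris wins.
The second-highest bid is 53,500, which exceeds the reserve, so that sets the price.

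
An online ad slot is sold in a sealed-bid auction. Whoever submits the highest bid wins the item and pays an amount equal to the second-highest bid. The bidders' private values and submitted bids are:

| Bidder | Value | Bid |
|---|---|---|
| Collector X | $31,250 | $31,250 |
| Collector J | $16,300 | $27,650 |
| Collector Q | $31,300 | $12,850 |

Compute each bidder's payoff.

Collector X $3,600, Collector J $0, Collector Q $0.

Ordered from highest: Collector X $31,250, then Collector J $27,650, then Collector Q $12,850.
Collector X has the top bid and wins; the price is the second-highest bid, $27,650.
Collector X's payoff = $31,250 − $27,650 = $3,600. All other bidders lose, so their payoff is 0.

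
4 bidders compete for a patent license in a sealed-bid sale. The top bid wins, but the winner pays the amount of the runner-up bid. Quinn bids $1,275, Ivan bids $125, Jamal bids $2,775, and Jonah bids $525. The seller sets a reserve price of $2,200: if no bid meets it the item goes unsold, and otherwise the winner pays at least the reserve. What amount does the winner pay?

Price paid: $2,200.

Ranking the bids: Jamal $2,775; Quinn $1,275; Jonah $525; Ivan $125.
Jamal has the highest bid, so Jamal wins.
The second-highest bid is $1,275, but the reserve $2,200 is higher, so the price is the reserve.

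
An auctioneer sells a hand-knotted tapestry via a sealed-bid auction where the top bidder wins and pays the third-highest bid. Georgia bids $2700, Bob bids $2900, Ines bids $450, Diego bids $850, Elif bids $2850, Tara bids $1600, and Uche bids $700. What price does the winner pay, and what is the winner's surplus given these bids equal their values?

Sorted high to low: Bob $2900 > Elif $2850 > Georgia $2700 > Tara $1600 > Diego $850 > Uche $700 > Ines $450.
Bob is the highest bidder, so Bob wins.
Under the third-price rule, the price is the third-highest bid: $2700.
Surplus = $2900 − $2700 = $200.

Price $2700; surplus $200.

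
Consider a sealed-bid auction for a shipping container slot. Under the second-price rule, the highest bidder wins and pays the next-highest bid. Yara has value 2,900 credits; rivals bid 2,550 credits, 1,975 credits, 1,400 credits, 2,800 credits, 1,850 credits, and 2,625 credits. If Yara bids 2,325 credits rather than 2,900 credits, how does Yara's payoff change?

Change in payoff: -100 credits.

The highest competing bid is 2,800 credits.
Bidding truthfully at 2,900 credits: Yara has the top bid, wins, and pays the second-highest bid 2,800 credits. Payoff = 2,900 credits − 2,800 credits = 100 credits.
Bidding 2,325 credits: the top bid is 2,800 credits (a rival), so Yara loses. Payoff = 0 credits.
Change = 0 credits − 100 credits = -100 credits.
This is the dominant-strategy logic: truthful bidding weakly beats any alternative.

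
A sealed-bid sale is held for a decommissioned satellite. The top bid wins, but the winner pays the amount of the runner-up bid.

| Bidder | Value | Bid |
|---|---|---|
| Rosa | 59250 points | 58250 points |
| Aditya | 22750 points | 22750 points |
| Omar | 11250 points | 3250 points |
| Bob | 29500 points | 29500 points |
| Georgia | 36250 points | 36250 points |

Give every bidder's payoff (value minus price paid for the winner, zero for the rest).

Payoffs: Rosa 23000 points, Aditya 0 points, Omar 0 points, Bob 0 points, Georgia 0 points.

Ranking the bids: Rosa 58250 points; Georgia 36250 points; Bob 29500 points; Aditya 22750 points; Omar 3250 points.
Rosa has the top bid and wins; the price is the second-highest bid, 36250 points.
Rosa's payoff = 59250 points − 36250 points = 23000 points. All other bidders lose, so their payoff is 0.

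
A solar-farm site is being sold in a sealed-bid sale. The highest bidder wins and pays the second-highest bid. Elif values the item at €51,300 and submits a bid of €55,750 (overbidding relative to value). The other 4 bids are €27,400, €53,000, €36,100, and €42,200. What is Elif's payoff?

Highest competing bid: €53,000.
Elif's bid €55,750 is the highest overall, so Elif wins and pays the second-highest bid, €53,000.
Payoff = value − price = €51,300 − €53,000 = -€1,700.

Payoff = -€1,700.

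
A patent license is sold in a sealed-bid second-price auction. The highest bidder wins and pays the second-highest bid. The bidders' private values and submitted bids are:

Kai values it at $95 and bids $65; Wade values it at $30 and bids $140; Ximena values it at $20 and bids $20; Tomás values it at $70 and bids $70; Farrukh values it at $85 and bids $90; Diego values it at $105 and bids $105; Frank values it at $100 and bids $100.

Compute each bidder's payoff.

Payoffs: Kai $0, Wade -$75, Ximena $0, Tomás $0, Farrukh $0, Diego $0, Frank $0.

Bids in descending order: Wade $140, then Diego $105, then Frank $100, then Farrukh $90, then Tomás $70, then Kai $65, then Ximena $20.
Wade has the top bid and wins; the price is the second-highest bid, $105.
Wade's payoff = $30 − $105 = -$75. All other bidders lose, so their payoff is 0.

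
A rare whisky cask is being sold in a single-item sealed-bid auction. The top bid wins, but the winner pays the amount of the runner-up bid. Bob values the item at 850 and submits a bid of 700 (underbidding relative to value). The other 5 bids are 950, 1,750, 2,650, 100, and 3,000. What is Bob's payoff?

Highest competing bid: 3,000.
Bob's bid 700 is not the highest, so Bob loses, pays nothing, and earns zero payoff.

0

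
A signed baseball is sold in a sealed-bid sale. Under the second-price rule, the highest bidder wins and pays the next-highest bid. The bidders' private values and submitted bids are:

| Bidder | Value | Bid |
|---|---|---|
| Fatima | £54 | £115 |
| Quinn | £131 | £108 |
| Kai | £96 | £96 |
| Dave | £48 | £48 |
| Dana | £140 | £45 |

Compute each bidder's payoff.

Ranking the bids: Fatima £115, then Quinn £108, then Kai £96, then Dave £48, then Dana £45.
Fatima has the top bid and wins; the price is the second-highest bid, £108.
Fatima's payoff = £54 − £108 = -£54. All other bidders lose, so their payoff is 0.

Payoffs: Fatima -£54, Quinn £0, Kai £0, Dave £0, Dana £0.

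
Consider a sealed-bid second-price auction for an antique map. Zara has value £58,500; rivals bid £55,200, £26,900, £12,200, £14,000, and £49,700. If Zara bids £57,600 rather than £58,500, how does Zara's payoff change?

The highest competing bid is £55,200.
Bidding truthfully at £58,500: Zara has the top bid, wins, and pays the second-highest bid £55,200. Payoff = £58,500 − £55,200 = £3,300.
Bidding £57,600: Zara has the top bid, wins, and pays the second-highest bid £55,200. Payoff = £58,500 − £55,200 = £3,300.
Change = £3,300 − £3,300 = £0.
The bid only affects whether you win, not the price — here both bids land on the same side of the top rival bid, so the deviation is payoff-neutral.

Payoff change: £0.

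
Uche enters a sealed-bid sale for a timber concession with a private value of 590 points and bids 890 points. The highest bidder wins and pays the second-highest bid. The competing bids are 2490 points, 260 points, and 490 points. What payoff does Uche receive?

0 points

Highest competing bid: 2490 points.
Uche's bid 890 points is not the highest, so Uche loses, pays nothing, and earns zero payoff.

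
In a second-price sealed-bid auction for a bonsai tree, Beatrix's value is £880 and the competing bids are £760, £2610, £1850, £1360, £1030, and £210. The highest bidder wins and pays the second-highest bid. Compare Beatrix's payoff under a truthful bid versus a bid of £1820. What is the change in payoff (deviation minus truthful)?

Payoff change: £0.

The highest competing bid is £2610.
Bidding truthfully at £880: the top bid is £2610 (a rival), so Beatrix loses. Payoff = £0.
Bidding £1820: the top bid is £2610 (a rival), so Beatrix loses. Payoff = £0.
Change = £0 − £0 = £0.
The bid only affects whether you win, not the price — here both bids land on the same side of the top rival bid, so the deviation is payoff-neutral.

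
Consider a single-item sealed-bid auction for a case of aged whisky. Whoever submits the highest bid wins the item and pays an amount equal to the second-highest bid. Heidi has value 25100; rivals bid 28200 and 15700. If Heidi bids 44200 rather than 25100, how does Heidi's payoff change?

The highest competing bid is 28200.
Bidding truthfully at 25100: the top bid is 28200 (a rival), so Heidi loses. Payoff = 0.
Bidding 44200: Heidi has the top bid, wins, and pays the second-highest bid 28200. Payoff = 25100 − 28200 = -3100.
Change = -3100 − 0 = -3100.
This is the dominant-strategy logic: truthful bidding weakly beats any alternative.

-3100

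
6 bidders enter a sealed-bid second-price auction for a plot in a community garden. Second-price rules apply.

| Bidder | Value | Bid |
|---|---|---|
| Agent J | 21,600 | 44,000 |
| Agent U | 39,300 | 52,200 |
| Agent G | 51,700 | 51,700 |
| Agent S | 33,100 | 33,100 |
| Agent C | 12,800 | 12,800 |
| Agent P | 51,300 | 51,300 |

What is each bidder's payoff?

Ranking the bids: Agent U 52,200; Agent G 51,700; Agent P 51,300; Agent J 44,000; Agent S 33,100; Agent C 12,800.
Agent U has the top bid and wins; the price is the second-highest bid, 51,700.
Agent U's payoff = 39,300 − 51,700 = -12,400. All other bidders lose, so their payoff is 0.

Agent J 0, Agent U -12,400, Agent G 0, Agent S 0, Agent C 0, Agent P 0.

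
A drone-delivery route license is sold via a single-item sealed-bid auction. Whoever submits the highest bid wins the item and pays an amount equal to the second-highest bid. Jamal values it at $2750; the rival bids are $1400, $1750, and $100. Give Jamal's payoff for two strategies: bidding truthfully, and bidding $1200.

(a) $1000  (b) $0

The highest competing bid is $1750.
Bidding truthfully at $2750: Jamal has the top bid, wins, and pays the second-highest bid $1750. Payoff = $2750 − $1750 = $1000.
Bidding $1200: the top bid is $1750 (a rival), so Jamal loses. Payoff = $0.
This is the dominant-strategy logic: truthful bidding weakly beats any alternative.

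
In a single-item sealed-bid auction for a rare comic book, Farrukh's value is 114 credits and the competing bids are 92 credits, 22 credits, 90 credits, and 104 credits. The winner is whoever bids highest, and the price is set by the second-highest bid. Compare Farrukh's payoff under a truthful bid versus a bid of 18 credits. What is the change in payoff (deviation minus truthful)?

The highest competing bid is 104 credits.
Bidding truthfully at 114 credits: Farrukh has the top bid, wins, and pays the second-highest bid 104 credits. Payoff = 114 credits − 104 credits = 10 credits.
Bidding 18 credits: the top bid is 104 credits (a rival), so Farrukh loses. Payoff = 0 credits.
Change = 0 credits − 10 credits = -10 credits.

Change in payoff: -10 credits.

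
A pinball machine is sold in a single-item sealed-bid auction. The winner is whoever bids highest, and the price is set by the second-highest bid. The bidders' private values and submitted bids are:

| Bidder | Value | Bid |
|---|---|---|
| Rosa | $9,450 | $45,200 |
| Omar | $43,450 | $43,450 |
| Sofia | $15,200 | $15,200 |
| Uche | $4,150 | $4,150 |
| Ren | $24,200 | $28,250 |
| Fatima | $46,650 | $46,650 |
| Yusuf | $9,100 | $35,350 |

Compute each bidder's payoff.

Payoffs: Rosa $0, Omar $0, Sofia $0, Uche $0, Ren $0, Fatima $1,450, Yusuf $0.

Bids in descending order: Fatima $46,650 > Rosa $45,200 > Omar $43,450 > Yusuf $35,350 > Ren $28,250 > Sofia $15,200 > Uche $4,150.
Fatima has the top bid and wins; the price is the second-highest bid, $45,200.
Fatima's payoff = $46,650 − $45,200 = $1,450. All other bidders lose, so their payoff is 0.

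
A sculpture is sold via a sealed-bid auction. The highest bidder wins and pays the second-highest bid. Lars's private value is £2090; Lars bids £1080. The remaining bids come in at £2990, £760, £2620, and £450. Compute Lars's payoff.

Payoff = £0.

Highest competing bid: £2990.
Lars's bid £1080 is not the highest, so Lars loses, pays nothing, and earns zero payoff.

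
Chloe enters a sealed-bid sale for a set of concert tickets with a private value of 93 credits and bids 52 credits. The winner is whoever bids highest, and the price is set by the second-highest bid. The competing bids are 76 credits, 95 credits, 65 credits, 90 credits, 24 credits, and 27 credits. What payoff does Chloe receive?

Highest competing bid: 95 credits.
Chloe's bid 52 credits is not the highest, so Chloe loses, pays nothing, and earns zero payoff.

Chloe's payoff: 0 credits.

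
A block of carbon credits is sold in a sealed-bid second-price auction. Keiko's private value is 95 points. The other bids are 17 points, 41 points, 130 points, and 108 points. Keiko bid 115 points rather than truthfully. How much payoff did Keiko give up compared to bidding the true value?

0 points

The highest competing bid is 130 points.
Bidding truthfully at 95 points: the top bid is 130 points (a rival), so Keiko loses. Payoff = 0 points.
Bidding 115 points: the top bid is 130 points (a rival), so Keiko loses. Payoff = 0 points.
Regret = truthful payoff − actual payoff = 0 points − 0 points = 0 points.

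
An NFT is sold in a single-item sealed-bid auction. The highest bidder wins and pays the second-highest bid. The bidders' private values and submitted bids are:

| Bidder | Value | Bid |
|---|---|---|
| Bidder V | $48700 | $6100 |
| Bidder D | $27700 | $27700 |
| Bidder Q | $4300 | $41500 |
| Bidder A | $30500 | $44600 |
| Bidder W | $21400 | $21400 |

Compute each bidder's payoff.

Payoffs: Bidder V $0, Bidder D $0, Bidder Q $0, Bidder A -$11000, Bidder W $0.

Sorted high to low: Bidder A $44600; Bidder Q $41500; Bidder D $27700; Bidder W $21400; Bidder V $6100.
Bidder A has the top bid and wins; the price is the second-highest bid, $41500.
Bidder A's payoff = $30500 − $41500 = -$11000. All other bidders lose, so their payoff is 0.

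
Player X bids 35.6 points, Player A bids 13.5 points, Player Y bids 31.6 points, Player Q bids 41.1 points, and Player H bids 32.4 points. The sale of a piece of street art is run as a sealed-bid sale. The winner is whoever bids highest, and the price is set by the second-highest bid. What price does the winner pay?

Bids in descending order: Player Q 41.1 points, then Player X 35.6 points, then Player H 32.4 points, then Player Y 31.6 points, then Player A 13.5 points.
Player Q has the highest bid, so Player Q wins.
The second-highest bid is 35.6 points, so that is what Player Q pays.

The winner pays 35.6 points.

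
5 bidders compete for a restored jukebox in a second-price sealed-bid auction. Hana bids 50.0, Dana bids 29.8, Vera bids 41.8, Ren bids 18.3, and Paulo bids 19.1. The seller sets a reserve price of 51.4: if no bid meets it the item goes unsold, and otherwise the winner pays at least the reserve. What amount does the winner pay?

Sorted high to low: Hana 50.0; Vera 41.8; Dana 29.8; Paulo 19.1; Ren 18.3.
The top bid 50.0 is below the reserve 51.4, so the item goes unsold and nothing is paid.

unsold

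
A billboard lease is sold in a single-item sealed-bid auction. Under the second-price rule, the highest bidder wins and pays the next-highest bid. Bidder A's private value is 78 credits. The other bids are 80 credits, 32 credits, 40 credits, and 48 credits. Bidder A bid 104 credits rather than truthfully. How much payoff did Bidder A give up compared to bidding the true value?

2 credits

The highest competing bid is 80 credits.
Bidding truthfully at 78 credits: the top bid is 80 credits (a rival), so Bidder A loses. Payoff = 0 credits.
Bidding 104 credits: Bidder A has the top bid, wins, and pays the second-highest bid 80 credits. Payoff = 78 credits − 80 credits = -2 credits.
Regret = truthful payoff − actual payoff = 0 credits − -2 credits = 2 credits.
This is the dominant-strategy logic: truthful bidding weakly beats any alternative.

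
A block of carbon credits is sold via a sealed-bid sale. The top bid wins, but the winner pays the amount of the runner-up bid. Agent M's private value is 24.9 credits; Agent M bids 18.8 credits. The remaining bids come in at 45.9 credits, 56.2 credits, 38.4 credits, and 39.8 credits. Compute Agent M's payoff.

Highest competing bid: 56.2 credits.
Agent M's bid 18.8 credits is not the highest, so Agent M loses, pays nothing, and earns zero payoff.

Agent M's payoff: 0.0 credits.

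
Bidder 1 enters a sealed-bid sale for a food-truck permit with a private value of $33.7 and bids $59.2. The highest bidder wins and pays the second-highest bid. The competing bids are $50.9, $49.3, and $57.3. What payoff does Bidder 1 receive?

The bidder's payoff: -$23.6.

Highest competing bid: $57.3.
Bidder 1's bid $59.2 is the highest overall, so Bidder 1 wins and pays the second-highest bid, $57.3.
Payoff = value − price = $33.7 − $57.3 = -$23.6.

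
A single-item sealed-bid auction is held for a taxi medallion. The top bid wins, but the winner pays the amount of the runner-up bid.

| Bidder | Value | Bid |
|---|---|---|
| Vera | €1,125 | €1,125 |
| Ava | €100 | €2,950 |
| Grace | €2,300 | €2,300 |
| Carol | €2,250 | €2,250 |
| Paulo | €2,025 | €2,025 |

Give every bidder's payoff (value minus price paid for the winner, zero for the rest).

Vera €0, Ava -€2,200, Grace €0, Carol €0, Paulo €0.

Ranking the bids: Ava €2,950 > Grace €2,300 > Carol €2,250 > Paulo €2,025 > Vera €1,125.
Ava has the top bid and wins; the price is the second-highest bid, €2,300.
Ava's payoff = €100 − €2,300 = -€2,200. All other bidders lose, so their payoff is 0.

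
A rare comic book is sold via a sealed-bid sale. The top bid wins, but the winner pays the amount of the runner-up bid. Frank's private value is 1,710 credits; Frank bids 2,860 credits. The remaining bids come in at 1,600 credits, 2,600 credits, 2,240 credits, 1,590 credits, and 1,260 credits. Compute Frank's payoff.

Highest competing bid: 2,600 credits.
Frank's bid 2,860 credits is the highest overall, so Frank wins and pays the second-highest bid, 2,600 credits.
Payoff = value − price = 1,710 credits − 2,600 credits = -890 credits.
Overbidding won the item at a price above value — truthful bidding would have avoided this loss.

-890 credits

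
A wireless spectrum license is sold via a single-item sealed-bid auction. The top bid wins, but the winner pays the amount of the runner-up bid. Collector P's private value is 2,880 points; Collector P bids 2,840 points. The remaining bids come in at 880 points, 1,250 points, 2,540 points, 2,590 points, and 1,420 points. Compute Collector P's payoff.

Payoff = 290 points.

Highest competing bid: 2,590 points.
Collector P's bid 2,840 points is the highest overall, so Collector P wins and pays the second-highest bid, 2,590 points.
Payoff = value − price = 2,880 points − 2,590 points = 290 points.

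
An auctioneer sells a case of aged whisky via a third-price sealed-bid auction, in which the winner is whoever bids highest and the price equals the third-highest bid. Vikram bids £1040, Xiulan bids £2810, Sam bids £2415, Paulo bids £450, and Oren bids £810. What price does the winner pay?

Ordered from highest: Xiulan £2810, then Sam £2415, then Vikram £1040, then Oren £810, then Paulo £450.
Xiulan is the highest bidder, so Xiulan wins.
Under the third-price rule, the price is the third-highest bid: £1040.

The winner pays £1040.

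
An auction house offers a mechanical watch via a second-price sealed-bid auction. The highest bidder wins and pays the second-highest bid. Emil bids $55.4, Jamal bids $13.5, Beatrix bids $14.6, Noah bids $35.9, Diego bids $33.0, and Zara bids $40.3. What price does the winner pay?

$40.3

Ordered from highest: Emil $55.4; Zara $40.3; Noah $35.9; Diego $33.0; Beatrix $14.6; Jamal $13.5.
Emil has the highest bid, so Emil wins.
The second-highest bid is $40.3, so that is what Emil pays.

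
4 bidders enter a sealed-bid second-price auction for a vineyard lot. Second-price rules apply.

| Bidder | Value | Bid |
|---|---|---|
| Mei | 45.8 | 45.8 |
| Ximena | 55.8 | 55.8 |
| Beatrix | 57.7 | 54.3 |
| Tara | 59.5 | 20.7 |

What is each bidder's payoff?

Sorted high to low: Ximena 55.8, then Beatrix 54.3, then Mei 45.8, then Tara 20.7.
Ximena has the top bid and wins; the price is the second-highest bid, 54.3.
Ximena's payoff = 55.8 − 54.3 = 1.5. All other bidders lose, so their payoff is 0.

Payoffs: Mei 0.0, Ximena 1.5, Beatrix 0.0, Tara 0.0.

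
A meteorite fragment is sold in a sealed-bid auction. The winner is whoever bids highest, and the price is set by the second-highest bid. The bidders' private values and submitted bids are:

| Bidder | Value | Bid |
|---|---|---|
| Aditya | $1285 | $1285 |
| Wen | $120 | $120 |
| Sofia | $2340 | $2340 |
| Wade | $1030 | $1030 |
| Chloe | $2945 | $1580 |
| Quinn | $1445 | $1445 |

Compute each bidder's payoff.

Sorted high to low: Sofia $2340, then Chloe $1580, then Quinn $1445, then Aditya $1285, then Wade $1030, then Wen $120.
Sofia has the top bid and wins; the price is the second-highest bid, $1580.
Sofia's payoff = $2340 − $1580 = $760. All other bidders lose, so their payoff is 0.

Payoffs: Aditya $0, Wen $0, Sofia $760, Wade $0, Chloe $0, Quinn $0.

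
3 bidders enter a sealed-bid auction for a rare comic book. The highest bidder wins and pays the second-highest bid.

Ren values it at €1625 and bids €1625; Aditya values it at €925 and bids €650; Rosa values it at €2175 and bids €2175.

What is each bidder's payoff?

Payoffs: Ren €0, Aditya €0, Rosa €550.

Ranking the bids: Rosa €2175; Ren €1625; Aditya €650.
Rosa has the top bid and wins; the price is the second-highest bid, €1625.
Rosa's payoff = €2175 − €1625 = €550. All other bidders lose, so their payoff is 0.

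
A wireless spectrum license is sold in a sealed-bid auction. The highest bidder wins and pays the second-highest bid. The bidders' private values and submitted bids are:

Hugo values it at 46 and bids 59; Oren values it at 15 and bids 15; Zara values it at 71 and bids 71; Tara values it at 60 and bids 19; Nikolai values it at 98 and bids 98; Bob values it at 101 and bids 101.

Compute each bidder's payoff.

Hugo 0, Oren 0, Zara 0, Tara 0, Nikolai 0, Bob 3.

Ordered from highest: Bob 101, then Nikolai 98, then Zara 71, then Hugo 59, then Tara 19, then Oren 15.
Bob has the top bid and wins; the price is the second-highest bid, 98.
Bob's payoff = 101 − 98 = 3. All other bidders lose, so their payoff is 0.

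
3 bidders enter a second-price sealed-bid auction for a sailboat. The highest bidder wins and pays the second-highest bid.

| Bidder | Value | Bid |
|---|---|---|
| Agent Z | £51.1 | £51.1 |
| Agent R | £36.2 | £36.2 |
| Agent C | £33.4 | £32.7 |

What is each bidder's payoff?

Sorted high to low: Agent Z £51.1 > Agent R £36.2 > Agent C £32.7.
Agent Z has the top bid and wins; the price is the second-highest bid, £36.2.
Agent Z's payoff = £51.1 − £36.2 = £14.9. All other bidders lose, so their payoff is 0.

Agent Z £14.9, Agent R £0.0, Agent C £0.0.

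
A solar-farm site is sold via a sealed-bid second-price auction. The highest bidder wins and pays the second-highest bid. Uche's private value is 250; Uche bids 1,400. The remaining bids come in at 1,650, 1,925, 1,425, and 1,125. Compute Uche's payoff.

Uche's payoff: 0.

Highest competing bid: 1,925.
Uche's bid 1,400 is not the highest, so Uche loses, pays nothing, and earns zero payoff.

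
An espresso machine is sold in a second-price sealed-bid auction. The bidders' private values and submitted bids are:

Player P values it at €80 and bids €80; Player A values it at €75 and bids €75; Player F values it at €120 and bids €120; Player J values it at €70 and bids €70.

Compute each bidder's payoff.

Payoffs: Player P €0, Player A €0, Player F €40, Player J €0.

Bids in descending order: Player F €120; Player P €80; Player A €75; Player J €70.
Player F has the top bid and wins; the price is the second-highest bid, €80.
Player F's payoff = €120 − €80 = €40. All other bidders lose, so their payoff is 0.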